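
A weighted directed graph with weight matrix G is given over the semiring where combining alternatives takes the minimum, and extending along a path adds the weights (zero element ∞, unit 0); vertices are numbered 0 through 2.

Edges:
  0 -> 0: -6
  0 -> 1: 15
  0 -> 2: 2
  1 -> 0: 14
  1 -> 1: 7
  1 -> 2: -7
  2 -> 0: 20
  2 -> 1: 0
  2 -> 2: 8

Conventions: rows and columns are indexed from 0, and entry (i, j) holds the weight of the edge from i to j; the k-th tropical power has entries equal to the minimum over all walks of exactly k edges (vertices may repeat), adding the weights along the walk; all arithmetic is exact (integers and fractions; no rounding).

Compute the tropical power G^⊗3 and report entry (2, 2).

G^⊗2:
  [-12, 2, -4]
  [8, -7, 0]
  [14, 7, -7]
G^⊗3:
  [-18, -4, -10]
  [2, 0, -14]
  [8, -7, 0]
Key observation: the optimum is the walk 2->1->1->2, with weight 0 + 7 + (-7) = 0.
Optimal value attained by: walk 2->1->1->2.
Answer: (G^⊗3)[2][2] = 0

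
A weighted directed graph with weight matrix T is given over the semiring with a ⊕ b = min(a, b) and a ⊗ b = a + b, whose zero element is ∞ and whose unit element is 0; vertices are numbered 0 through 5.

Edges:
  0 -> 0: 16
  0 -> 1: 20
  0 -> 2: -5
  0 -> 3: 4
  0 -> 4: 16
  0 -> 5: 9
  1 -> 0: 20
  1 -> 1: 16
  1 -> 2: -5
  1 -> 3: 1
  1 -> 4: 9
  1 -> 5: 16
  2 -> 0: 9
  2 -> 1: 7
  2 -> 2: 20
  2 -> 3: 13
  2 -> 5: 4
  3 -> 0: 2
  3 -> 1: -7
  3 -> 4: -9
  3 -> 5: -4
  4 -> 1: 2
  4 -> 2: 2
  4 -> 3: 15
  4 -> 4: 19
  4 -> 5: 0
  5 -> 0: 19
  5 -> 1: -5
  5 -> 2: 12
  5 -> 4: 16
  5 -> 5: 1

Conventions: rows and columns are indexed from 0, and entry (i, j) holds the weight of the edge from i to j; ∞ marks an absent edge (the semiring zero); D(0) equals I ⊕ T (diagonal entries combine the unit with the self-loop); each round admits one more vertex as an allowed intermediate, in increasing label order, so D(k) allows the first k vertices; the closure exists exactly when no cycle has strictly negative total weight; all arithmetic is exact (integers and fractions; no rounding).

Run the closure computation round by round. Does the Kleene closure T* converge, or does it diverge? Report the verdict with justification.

D(0):
  [0, 20, -5, 4, 16, 9]
  [20, 0, -5, 1, 9, 16]
  [9, 7, 0, 13, ∞, 4]
  [2, -7, ∞, 0, -9, -4]
  [∞, 2, 2, 15, 0, 0]
  [19, -5, 12, ∞, 16, 0]
D(1):
  [0, 20, -5, 4, 16, 9]
  [20, 0, -5, 1, 9, 16]
  [9, 7, 0, 13, 25, 4]
  [2, -7, -3, 0, -9, -4]
  [∞, 2, 2, 15, 0, 0]
  [19, -5, 12, 23, 16, 0]
Detection: at round 2, diagonal entry (3, 3) turns strictly negative.
Key observation: the cycle 3->1->3 has total weight (-7) + 1, which is strictly negative.
Answer: DIVERGES — negative cycle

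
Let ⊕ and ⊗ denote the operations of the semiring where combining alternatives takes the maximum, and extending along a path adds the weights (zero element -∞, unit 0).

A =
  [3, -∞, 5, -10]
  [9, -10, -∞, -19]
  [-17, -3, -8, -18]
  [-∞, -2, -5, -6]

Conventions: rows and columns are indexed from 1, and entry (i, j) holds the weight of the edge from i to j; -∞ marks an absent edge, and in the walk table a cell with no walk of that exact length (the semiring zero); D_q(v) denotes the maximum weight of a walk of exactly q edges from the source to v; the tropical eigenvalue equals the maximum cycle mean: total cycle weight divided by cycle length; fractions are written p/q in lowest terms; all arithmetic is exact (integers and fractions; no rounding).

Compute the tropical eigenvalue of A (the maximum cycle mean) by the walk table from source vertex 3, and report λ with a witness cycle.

q=0: [-∞, -∞, 0, -∞]
q=1: [-17, -3, -8, -18]
q=2: [6, -11, -12, -22]
q=3: [9, -15, 11, -4]
q=4: [12, 8, 14, -1]
Optimal cycle mean attained by: cycle 1->3->2->1, total 5 + (-3) + 9, length 3.
Answer: λ = 11/3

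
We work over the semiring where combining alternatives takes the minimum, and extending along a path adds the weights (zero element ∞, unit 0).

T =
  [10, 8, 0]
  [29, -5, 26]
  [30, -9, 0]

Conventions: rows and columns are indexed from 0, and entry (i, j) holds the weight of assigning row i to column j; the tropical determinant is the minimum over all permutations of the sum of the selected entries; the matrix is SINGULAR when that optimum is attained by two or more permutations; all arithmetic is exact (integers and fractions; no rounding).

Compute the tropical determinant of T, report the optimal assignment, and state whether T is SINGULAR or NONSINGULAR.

σ = (0, 1, 2): 10 + (-5) + 0 = 5
σ = (0, 2, 1): 10 + 26 + (-9) = 27
σ = (1, 0, 2): 8 + 29 + 0 = 37
σ = (1, 2, 0): 8 + 26 + 30 = 64
σ = (2, 0, 1): 0 + 29 + (-9) = 20
σ = (2, 1, 0): 0 + (-5) + 30 = 25
Optimal value attained by: σ = (0, 1, 2).
Answer: det⊕(T) = 5; verdict: NONSINGULAR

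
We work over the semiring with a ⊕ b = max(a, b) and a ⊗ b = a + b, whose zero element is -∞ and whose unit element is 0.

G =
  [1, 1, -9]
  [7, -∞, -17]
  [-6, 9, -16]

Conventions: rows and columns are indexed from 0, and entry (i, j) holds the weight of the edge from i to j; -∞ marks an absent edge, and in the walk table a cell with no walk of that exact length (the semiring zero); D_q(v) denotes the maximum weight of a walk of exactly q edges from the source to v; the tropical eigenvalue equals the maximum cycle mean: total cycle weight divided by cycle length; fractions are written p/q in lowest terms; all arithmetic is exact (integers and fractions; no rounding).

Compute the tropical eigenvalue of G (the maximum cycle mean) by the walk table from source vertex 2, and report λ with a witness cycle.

q=0: [-∞, -∞, 0]
q=1: [-6, 9, -16]
q=2: [16, -5, -8]
q=3: [17, 17, 7]
Optimal cycle mean attained by: cycle 0->1->0, total 1 + 7, length 2.
Answer: λ = 4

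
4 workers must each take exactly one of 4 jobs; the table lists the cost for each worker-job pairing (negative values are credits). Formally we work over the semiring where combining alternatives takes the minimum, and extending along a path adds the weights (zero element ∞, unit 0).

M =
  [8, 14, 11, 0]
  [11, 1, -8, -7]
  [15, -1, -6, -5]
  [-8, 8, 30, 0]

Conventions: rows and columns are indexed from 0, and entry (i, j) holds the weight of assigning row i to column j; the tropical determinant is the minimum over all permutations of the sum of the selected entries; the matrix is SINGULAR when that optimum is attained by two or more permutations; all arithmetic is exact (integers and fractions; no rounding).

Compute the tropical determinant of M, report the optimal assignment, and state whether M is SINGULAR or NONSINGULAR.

σ = (0, 1, 2, 3): 8 + 1 + (-6) + 0 = 3
σ = (0, 1, 3, 2): 8 + 1 + (-5) + 30 = 34
σ = (0, 2, 1, 3): 8 + (-8) + (-1) + 0 = -1
σ = (0, 2, 3, 1): 8 + (-8) + (-5) + 8 = 3
σ = (0, 3, 1, 2): 8 + (-7) + (-1) + 30 = 30
σ = (0, 3, 2, 1): 8 + (-7) + (-6) + 8 = 3
σ = (1, 0, 2, 3): 14 + 11 + (-6) + 0 = 19
σ = (1, 0, 3, 2): 14 + 11 + (-5) + 30 = 50
σ = (1, 2, 0, 3): 14 + (-8) + 15 + 0 = 21
σ = (1, 2, 3, 0): 14 + (-8) + (-5) + (-8) = -7
σ = (1, 3, 0, 2): 14 + (-7) + 15 + 30 = 52
σ = (1, 3, 2, 0): 14 + (-7) + (-6) + (-8) = -7
σ = (2, 0, 1, 3): 11 + 11 + (-1) + 0 = 21
σ = (2, 0, 3, 1): 11 + 11 + (-5) + 8 = 25
σ = (2, 1, 0, 3): 11 + 1 + 15 + 0 = 27
σ = (2, 1, 3, 0): 11 + 1 + (-5) + (-8) = -1
σ = (2, 3, 0, 1): 11 + (-7) + 15 + 8 = 27
σ = (2, 3, 1, 0): 11 + (-7) + (-1) + (-8) = -5
σ = (3, 0, 1, 2): 0 + 11 + (-1) + 30 = 40
σ = (3, 0, 2, 1): 0 + 11 + (-6) + 8 = 13
σ = (3, 1, 0, 2): 0 + 1 + 15 + 30 = 46
σ = (3, 1, 2, 0): 0 + 1 + (-6) + (-8) = -13
σ = (3, 2, 0, 1): 0 + (-8) + 15 + 8 = 15
σ = (3, 2, 1, 0): 0 + (-8) + (-1) + (-8) = -17
Optimal value attained by: σ = (3, 2, 1, 0).
Answer: det⊕(M) = -17; verdict: NONSINGULAR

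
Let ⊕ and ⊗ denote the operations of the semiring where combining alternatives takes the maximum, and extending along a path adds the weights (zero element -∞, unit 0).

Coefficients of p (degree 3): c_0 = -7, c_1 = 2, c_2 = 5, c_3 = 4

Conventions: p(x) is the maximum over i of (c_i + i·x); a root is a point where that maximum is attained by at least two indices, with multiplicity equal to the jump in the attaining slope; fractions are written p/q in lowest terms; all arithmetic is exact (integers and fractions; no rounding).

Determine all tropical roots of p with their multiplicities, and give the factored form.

hull edge (i=0, c=-7) to (i=1, c=2): slope 9, span 1
hull edge (i=1, c=2) to (i=2, c=5): slope 3, span 1
hull edge (i=2, c=5) to (i=3, c=4): slope -1, span 1
Factored form: p(x) = 4 ⊗ (x ⊕ (-9)) ⊗ (x ⊕ (-3)) ⊗ (x ⊕ 1)
Answer: roots = -9 (mult 1), -3 (mult 1), 1 (mult 1)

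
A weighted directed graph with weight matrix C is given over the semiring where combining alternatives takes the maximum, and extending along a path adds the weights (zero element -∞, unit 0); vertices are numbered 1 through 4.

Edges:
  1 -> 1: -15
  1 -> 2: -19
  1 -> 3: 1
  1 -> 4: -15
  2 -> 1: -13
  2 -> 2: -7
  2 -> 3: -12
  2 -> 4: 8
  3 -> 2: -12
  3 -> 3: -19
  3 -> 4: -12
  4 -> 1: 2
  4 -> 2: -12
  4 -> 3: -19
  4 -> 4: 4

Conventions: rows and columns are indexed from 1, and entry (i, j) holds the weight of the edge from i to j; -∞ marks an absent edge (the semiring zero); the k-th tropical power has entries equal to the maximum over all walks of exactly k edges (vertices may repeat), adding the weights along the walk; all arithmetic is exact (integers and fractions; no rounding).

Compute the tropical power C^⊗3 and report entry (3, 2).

C^⊗2:
  [-13, -11, -14, -11]
  [10, -4, -11, 12]
  [-10, -19, -24, -4]
  [6, -8, 3, 8]
C^⊗3:
  [-9, -18, -12, -3]
  [14, 0, 11, 16]
  [-2, -16, -9, 0]
  [10, -4, 7, 12]
Key observation: the optimum is the walk 3->2->4->2, with weight (-12) + 8 + (-12) = -16.
Optimal value attained by: walk 3->2->4->2.
Answer: (C^⊗3)[3][2] = -16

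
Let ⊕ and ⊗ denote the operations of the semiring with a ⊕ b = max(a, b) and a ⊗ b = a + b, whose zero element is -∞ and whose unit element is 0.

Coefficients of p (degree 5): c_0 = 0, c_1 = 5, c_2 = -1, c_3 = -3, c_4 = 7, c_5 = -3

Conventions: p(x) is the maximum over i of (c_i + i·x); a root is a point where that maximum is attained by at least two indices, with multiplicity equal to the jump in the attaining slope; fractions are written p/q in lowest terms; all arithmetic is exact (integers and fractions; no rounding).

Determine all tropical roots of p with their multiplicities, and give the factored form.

hull edge (i=0, c=0) to (i=1, c=5): slope 5, span 1
hull edge (i=1, c=5) to (i=4, c=7): slope 2/3, span 3
hull edge (i=4, c=7) to (i=5, c=-3): slope -10, span 1
Factored form: p(x) = -3 ⊗ (x ⊕ (-5)) ⊗ (x ⊕ (-2/3)) ⊗ (x ⊕ (-2/3)) ⊗ (x ⊕ (-2/3)) ⊗ (x ⊕ 10)
Answer: roots = -5 (mult 1), -2/3 (mult 3), 10 (mult 1)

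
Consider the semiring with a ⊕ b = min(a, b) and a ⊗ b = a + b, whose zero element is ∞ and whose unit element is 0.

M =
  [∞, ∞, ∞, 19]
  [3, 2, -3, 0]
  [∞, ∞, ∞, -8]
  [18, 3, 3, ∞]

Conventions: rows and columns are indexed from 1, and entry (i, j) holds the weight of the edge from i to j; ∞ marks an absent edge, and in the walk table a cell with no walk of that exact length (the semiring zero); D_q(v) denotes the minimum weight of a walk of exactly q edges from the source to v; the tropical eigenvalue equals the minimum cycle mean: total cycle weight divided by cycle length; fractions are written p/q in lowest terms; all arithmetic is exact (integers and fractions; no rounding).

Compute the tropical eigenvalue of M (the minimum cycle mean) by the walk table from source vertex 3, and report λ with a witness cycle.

q=0: [∞, ∞, 0, ∞]
q=1: [∞, ∞, ∞, -8]
q=2: [10, -5, -5, ∞]
q=3: [-2, -3, -8, -13]
q=4: [0, -10, -10, -16]
Optimal cycle mean attained by: cycle 2->3->4->2, total (-3) + (-8) + 3, length 3.
Answer: λ = -8/3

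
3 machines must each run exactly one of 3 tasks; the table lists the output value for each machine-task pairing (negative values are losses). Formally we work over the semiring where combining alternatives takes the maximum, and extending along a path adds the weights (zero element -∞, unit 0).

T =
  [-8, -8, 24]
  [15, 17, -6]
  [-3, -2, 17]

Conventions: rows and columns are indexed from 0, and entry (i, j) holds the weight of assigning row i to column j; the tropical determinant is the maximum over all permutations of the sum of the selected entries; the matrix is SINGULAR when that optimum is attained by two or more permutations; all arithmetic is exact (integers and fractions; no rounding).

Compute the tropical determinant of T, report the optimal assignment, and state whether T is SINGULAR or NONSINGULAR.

σ = (0, 1, 2): (-8) + 17 + 17 = 26
σ = (0, 2, 1): (-8) + (-6) + (-2) = -16
σ = (1, 0, 2): (-8) + 15 + 17 = 24
σ = (1, 2, 0): (-8) + (-6) + (-3) = -17
σ = (2, 0, 1): 24 + 15 + (-2) = 37
σ = (2, 1, 0): 24 + 17 + (-3) = 38
Optimal value attained by: σ = (2, 1, 0).
Answer: det⊕(T) = 38; verdict: NONSINGULAR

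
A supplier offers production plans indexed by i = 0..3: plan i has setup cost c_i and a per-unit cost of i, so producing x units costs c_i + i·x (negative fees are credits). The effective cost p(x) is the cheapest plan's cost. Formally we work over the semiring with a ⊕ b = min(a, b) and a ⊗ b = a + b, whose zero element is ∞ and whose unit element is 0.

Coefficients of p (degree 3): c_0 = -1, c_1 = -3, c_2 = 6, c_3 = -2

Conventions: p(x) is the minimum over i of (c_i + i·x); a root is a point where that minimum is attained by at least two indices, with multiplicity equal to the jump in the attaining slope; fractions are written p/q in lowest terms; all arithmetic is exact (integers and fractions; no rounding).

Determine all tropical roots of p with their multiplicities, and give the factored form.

hull edge (i=0, c=-1) to (i=1, c=-3): slope -2, span 1
hull edge (i=1, c=-3) to (i=3, c=-2): slope 1/2, span 2
Factored form: p(x) = -2 ⊗ (x ⊕ (-1/2)) ⊗ (x ⊕ (-1/2)) ⊗ (x ⊕ 2)
Answer: roots = -1/2 (mult 2), 2 (mult 1)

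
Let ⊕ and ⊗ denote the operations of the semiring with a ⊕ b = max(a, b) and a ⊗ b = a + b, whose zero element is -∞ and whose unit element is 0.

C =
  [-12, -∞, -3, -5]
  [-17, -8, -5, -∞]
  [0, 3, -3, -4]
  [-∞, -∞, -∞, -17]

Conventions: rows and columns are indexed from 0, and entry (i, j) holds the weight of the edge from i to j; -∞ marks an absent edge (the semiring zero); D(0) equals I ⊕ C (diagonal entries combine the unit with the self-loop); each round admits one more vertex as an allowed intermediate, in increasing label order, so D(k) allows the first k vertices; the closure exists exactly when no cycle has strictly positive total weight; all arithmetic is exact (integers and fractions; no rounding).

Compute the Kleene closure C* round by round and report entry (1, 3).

D(0):
  [0, -∞, -3, -5]
  [-17, 0, -5, -∞]
  [0, 3, 0, -4]
  [-∞, -∞, -∞, 0]
D(1):
  [0, -∞, -3, -5]
  [-17, 0, -5, -22]
  [0, 3, 0, -4]
  [-∞, -∞, -∞, 0]
D(2):
  [0, -∞, -3, -5]
  [-17, 0, -5, -22]
  [0, 3, 0, -4]
  [-∞, -∞, -∞, 0]
D(3):
  [0, 0, -3, -5]
  [-5, 0, -5, -9]
  [0, 3, 0, -4]
  [-∞, -∞, -∞, 0]
D(4):
  [0, 0, -3, -5]
  [-5, 0, -5, -9]
  [0, 3, 0, -4]
  [-∞, -∞, -∞, 0]
Answer: C*[1][3] = -9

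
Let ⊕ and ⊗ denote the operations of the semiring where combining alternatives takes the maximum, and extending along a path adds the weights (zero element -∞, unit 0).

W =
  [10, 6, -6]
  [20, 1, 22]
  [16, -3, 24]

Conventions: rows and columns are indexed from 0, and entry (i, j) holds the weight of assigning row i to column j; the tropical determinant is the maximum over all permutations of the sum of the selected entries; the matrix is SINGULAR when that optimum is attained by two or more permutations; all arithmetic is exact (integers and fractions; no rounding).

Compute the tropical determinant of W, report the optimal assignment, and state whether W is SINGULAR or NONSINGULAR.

σ = (0, 1, 2): 10 + 1 + 24 = 35
σ = (0, 2, 1): 10 + 22 + (-3) = 29
σ = (1, 0, 2): 6 + 20 + 24 = 50
σ = (1, 2, 0): 6 + 22 + 16 = 44
σ = (2, 0, 1): (-6) + 20 + (-3) = 11
σ = (2, 1, 0): (-6) + 1 + 16 = 11
Optimal value attained by: σ = (1, 0, 2).
Answer: det⊕(W) = 50; verdict: NONSINGULAR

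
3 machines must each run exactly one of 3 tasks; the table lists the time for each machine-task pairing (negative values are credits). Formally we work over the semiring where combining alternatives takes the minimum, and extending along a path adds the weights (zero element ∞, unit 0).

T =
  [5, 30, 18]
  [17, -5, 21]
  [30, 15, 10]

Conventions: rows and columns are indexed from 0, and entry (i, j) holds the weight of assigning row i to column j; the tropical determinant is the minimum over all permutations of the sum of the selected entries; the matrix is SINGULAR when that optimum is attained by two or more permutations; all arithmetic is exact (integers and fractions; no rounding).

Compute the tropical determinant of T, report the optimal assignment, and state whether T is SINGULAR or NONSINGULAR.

σ = (0, 1, 2): 5 + (-5) + 10 = 10
σ = (0, 2, 1): 5 + 21 + 15 = 41
σ = (1, 0, 2): 30 + 17 + 10 = 57
σ = (1, 2, 0): 30 + 21 + 30 = 81
σ = (2, 0, 1): 18 + 17 + 15 = 50
σ = (2, 1, 0): 18 + (-5) + 30 = 43
Optimal value attained by: σ = (0, 1, 2).
Answer: det⊕(T) = 10; verdict: NONSINGULAR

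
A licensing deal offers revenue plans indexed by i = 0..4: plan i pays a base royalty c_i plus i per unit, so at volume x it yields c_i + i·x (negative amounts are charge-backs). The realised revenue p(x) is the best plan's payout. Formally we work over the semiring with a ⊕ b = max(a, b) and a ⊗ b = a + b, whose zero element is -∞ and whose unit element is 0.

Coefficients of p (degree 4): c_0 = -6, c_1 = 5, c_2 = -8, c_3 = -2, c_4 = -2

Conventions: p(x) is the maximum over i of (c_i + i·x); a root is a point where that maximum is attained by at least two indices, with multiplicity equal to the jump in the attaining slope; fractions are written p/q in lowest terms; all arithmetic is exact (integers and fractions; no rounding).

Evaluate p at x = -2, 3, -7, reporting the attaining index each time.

p(-2) = max(-6+0·(-2)=-6, 5+1·(-2)=3, -8+2·(-2)=-12, -2+3·(-2)=-8, -2+4·(-2)=-10) = 3 (attained by i=1)
p(3) = max(-6+0·3=-6, 5+1·3=8, -8+2·3=-2, -2+3·3=7, -2+4·3=10) = 10 (attained by i=4)
p(-7) = max(-6+0·(-7)=-6, 5+1·(-7)=-2, -8+2·(-7)=-22, -2+3·(-7)=-23, -2+4·(-7)=-30) = -2 (attained by i=1)
Answer: p(-2) = 3; p(3) = 10; p(-7) = -2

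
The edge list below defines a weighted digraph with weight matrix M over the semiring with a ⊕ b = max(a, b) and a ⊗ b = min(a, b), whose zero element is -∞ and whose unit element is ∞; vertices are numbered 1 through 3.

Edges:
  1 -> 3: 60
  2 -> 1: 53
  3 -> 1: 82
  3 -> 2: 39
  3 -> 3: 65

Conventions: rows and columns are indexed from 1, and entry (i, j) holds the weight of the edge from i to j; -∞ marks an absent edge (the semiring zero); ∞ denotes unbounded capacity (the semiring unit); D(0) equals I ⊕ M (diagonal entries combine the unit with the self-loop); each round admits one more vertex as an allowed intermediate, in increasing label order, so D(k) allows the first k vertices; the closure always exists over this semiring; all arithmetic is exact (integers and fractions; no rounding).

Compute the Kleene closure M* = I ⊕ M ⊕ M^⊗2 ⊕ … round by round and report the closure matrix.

D(0):
  [∞, -∞, 60]
  [53, ∞, -∞]
  [82, 39, ∞]
D(1):
  [∞, -∞, 60]
  [53, ∞, 53]
  [82, 39, ∞]
D(2):
  [∞, -∞, 60]
  [53, ∞, 53]
  [82, 39, ∞]
D(3):
  [∞, 39, 60]
  [53, ∞, 53]
  [82, 39, ∞]
Answer: M* = [[∞, 39, 60], [53, ∞, 53], [82, 39, ∞]]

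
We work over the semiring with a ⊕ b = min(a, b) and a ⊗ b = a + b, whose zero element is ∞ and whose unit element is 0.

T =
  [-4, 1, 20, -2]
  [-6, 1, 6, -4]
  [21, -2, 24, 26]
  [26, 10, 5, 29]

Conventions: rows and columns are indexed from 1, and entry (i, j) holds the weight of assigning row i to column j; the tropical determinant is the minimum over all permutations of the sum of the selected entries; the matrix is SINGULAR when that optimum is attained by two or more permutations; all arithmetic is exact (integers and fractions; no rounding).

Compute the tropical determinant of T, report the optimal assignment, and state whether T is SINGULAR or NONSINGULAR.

σ = (1, 2, 3, 4): (-4) + 1 + 24 + 29 = 50
σ = (1, 2, 4, 3): (-4) + 1 + 26 + 5 = 28
σ = (1, 3, 2, 4): (-4) + 6 + (-2) + 29 = 29
σ = (1, 3, 4, 2): (-4) + 6 + 26 + 10 = 38
σ = (1, 4, 2, 3): (-4) + (-4) + (-2) + 5 = -5
σ = (1, 4, 3, 2): (-4) + (-4) + 24 + 10 = 26
σ = (2, 1, 3, 4): 1 + (-6) + 24 + 29 = 48
σ = (2, 1, 4, 3): 1 + (-6) + 26 + 5 = 26
σ = (2, 3, 1, 4): 1 + 6 + 21 + 29 = 57
σ = (2, 3, 4, 1): 1 + 6 + 26 + 26 = 59
σ = (2, 4, 1, 3): 1 + (-4) + 21 + 5 = 23
σ = (2, 4, 3, 1): 1 + (-4) + 24 + 26 = 47
σ = (3, 1, 2, 4): 20 + (-6) + (-2) + 29 = 41
σ = (3, 1, 4, 2): 20 + (-6) + 26 + 10 = 50
σ = (3, 2, 1, 4): 20 + 1 + 21 + 29 = 71
σ = (3, 2, 4, 1): 20 + 1 + 26 + 26 = 73
σ = (3, 4, 1, 2): 20 + (-4) + 21 + 10 = 47
σ = (3, 4, 2, 1): 20 + (-4) + (-2) + 26 = 40
σ = (4, 1, 2, 3): (-2) + (-6) + (-2) + 5 = -5
σ = (4, 1, 3, 2): (-2) + (-6) + 24 + 10 = 26
σ = (4, 2, 1, 3): (-2) + 1 + 21 + 5 = 25
σ = (4, 2, 3, 1): (-2) + 1 + 24 + 26 = 49
σ = (4, 3, 1, 2): (-2) + 6 + 21 + 10 = 35
σ = (4, 3, 2, 1): (-2) + 6 + (-2) + 26 = 28
Optimal value attained by: σ = (1, 4, 2, 3).
Answer: det⊕(T) = -5; verdict: SINGULAR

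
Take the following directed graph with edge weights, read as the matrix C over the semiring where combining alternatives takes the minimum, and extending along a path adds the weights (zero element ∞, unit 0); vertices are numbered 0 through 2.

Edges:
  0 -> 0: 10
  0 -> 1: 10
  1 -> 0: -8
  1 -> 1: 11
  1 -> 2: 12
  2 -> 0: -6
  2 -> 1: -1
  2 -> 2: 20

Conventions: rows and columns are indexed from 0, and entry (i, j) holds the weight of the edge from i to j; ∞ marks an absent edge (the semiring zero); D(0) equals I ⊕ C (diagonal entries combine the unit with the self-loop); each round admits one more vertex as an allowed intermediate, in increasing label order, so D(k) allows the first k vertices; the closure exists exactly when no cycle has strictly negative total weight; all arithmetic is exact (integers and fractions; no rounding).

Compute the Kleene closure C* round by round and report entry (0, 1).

D(0):
  [0, 10, ∞]
  [-8, 0, 12]
  [-6, -1, 0]
D(1):
  [0, 10, ∞]
  [-8, 0, 12]
  [-6, -1, 0]
D(2):
  [0, 10, 22]
  [-8, 0, 12]
  [-9, -1, 0]
D(3):
  [0, 10, 22]
  [-8, 0, 12]
  [-9, -1, 0]
Answer: C*[0][1] = 10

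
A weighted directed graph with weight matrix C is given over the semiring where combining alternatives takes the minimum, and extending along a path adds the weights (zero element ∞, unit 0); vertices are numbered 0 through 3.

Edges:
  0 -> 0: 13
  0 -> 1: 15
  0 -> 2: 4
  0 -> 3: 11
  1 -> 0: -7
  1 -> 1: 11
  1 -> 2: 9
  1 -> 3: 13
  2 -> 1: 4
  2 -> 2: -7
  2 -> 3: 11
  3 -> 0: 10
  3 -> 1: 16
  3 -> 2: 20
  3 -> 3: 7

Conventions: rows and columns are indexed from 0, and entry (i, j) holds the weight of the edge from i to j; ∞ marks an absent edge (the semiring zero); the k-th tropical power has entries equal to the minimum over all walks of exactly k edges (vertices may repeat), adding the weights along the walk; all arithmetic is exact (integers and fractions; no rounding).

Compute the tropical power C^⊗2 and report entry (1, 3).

C^⊗2:
  [8, 8, -3, 15]
  [4, 8, -3, 4]
  [-3, -3, -14, 4]
  [9, 23, 13, 14]
Key observation: the optimum is the walk 1->0->3, with weight (-7) + 11 = 4.
Optimal value attained by: walk 1->0->3.
Answer: (C^⊗2)[1][3] = 4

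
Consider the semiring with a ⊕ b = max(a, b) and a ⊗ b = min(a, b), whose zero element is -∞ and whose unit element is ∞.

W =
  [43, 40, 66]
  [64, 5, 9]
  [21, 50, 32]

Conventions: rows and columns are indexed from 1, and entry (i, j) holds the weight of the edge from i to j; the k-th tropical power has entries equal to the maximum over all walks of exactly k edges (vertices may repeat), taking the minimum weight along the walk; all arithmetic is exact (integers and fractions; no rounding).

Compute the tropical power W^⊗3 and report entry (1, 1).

W^⊗2:
  [43, 50, 43]
  [43, 40, 64]
  [50, 32, 32]
W^⊗3:
  [50, 43, 43]
  [43, 50, 43]
  [43, 40, 50]
Key observation: the optimum is the walk 1->3->2->1, with weight 66 min 50 min 64 = 50.
Optimal value attained by: walk 1->3->2->1.
Answer: (W^⊗3)[1][1] = 50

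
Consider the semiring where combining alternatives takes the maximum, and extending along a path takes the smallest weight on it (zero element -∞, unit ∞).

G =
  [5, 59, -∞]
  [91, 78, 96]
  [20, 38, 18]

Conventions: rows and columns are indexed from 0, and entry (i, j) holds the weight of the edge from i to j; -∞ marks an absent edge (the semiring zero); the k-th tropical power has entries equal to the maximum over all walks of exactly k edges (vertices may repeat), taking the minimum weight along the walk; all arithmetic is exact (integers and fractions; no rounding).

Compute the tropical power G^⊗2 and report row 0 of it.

G^⊗2:
  [59, 59, 59]
  [78, 78, 78]
  [38, 38, 38]
Answer: row 0 of G^⊗2 = [59, 59, 59]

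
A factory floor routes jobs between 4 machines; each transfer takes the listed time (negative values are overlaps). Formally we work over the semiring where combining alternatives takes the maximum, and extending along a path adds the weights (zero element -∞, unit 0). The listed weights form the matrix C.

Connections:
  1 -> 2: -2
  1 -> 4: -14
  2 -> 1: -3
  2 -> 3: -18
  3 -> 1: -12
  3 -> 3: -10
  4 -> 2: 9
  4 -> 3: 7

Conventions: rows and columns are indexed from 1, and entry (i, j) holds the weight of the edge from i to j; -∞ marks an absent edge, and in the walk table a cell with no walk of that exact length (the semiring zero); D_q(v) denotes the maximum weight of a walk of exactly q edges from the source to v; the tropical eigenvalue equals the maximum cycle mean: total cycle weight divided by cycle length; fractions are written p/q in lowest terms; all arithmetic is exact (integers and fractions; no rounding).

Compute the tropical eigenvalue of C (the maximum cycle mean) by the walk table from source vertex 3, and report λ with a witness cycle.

q=0: [-∞, -∞, 0, -∞]
q=1: [-12, -∞, -10, -∞]
q=2: [-22, -14, -20, -26]
q=3: [-17, -17, -19, -36]
q=4: [-20, -19, -29, -31]
Optimal cycle mean attained by: cycle 1->2->1, total (-2) + (-3), length 2.
Answer: λ = -5/2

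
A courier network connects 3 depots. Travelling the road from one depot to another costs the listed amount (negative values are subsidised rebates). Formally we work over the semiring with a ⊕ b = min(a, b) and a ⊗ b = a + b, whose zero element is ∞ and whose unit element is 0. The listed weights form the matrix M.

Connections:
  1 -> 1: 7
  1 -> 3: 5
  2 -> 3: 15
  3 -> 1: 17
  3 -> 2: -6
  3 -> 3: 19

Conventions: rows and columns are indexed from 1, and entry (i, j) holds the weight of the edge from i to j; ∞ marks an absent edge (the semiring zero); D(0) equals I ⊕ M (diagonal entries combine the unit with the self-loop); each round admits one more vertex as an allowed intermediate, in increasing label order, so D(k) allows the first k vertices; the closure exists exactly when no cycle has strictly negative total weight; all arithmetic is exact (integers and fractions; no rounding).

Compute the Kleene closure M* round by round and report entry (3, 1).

D(0):
  [0, ∞, 5]
  [∞, 0, 15]
  [17, -6, 0]
D(1):
  [0, ∞, 5]
  [∞, 0, 15]
  [17, -6, 0]
D(2):
  [0, ∞, 5]
  [∞, 0, 15]
  [17, -6, 0]
D(3):
  [0, -1, 5]
  [32, 0, 15]
  [17, -6, 0]
Answer: M*[3][1] = 17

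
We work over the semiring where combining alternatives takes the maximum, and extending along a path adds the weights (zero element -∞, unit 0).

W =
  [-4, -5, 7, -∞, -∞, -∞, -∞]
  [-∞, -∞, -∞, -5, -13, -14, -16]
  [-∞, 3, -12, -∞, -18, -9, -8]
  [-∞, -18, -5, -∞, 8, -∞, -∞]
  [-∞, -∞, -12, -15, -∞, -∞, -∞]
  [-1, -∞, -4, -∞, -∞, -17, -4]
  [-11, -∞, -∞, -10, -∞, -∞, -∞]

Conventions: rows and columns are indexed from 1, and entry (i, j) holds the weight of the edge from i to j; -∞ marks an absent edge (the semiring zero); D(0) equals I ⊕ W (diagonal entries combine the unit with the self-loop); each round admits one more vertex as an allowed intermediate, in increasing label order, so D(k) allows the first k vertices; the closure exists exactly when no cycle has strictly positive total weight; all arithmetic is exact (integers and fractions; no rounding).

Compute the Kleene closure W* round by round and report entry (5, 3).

D(0):
  [0, -5, 7, -∞, -∞, -∞, -∞]
  [-∞, 0, -∞, -5, -13, -14, -16]
  [-∞, 3, 0, -∞, -18, -9, -8]
  [-∞, -18, -5, 0, 8, -∞, -∞]
  [-∞, -∞, -12, -15, 0, -∞, -∞]
  [-1, -∞, -4, -∞, -∞, 0, -4]
  [-11, -∞, -∞, -10, -∞, -∞, 0]
D(1):
  [0, -5, 7, -∞, -∞, -∞, -∞]
  [-∞, 0, -∞, -5, -13, -14, -16]
  [-∞, 3, 0, -∞, -18, -9, -8]
  [-∞, -18, -5, 0, 8, -∞, -∞]
  [-∞, -∞, -12, -15, 0, -∞, -∞]
  [-1, -6, 6, -∞, -∞, 0, -4]
  [-11, -16, -4, -10, -∞, -∞, 0]
D(2):
  [0, -5, 7, -10, -18, -19, -21]
  [-∞, 0, -∞, -5, -13, -14, -16]
  [-∞, 3, 0, -2, -10, -9, -8]
  [-∞, -18, -5, 0, 8, -32, -34]
  [-∞, -∞, -12, -15, 0, -∞, -∞]
  [-1, -6, 6, -11, -19, 0, -4]
  [-11, -16, -4, -10, -29, -30, 0]
D(3):
  [0, 10, 7, 5, -3, -2, -1]
  [-∞, 0, -∞, -5, -13, -14, -16]
  [-∞, 3, 0, -2, -10, -9, -8]
  [-∞, -2, -5, 0, 8, -14, -13]
  [-∞, -9, -12, -14, 0, -21, -20]
  [-1, 9, 6, 4, -4, 0, -2]
  [-11, -1, -4, -6, -14, -13, 0]
D(4):
  [0, 10, 7, 5, 13, -2, -1]
  [-∞, 0, -10, -5, 3, -14, -16]
  [-∞, 3, 0, -2, 6, -9, -8]
  [-∞, -2, -5, 0, 8, -14, -13]
  [-∞, -9, -12, -14, 0, -21, -20]
  [-1, 9, 6, 4, 12, 0, -2]
  [-11, -1, -4, -6, 2, -13, 0]
D(5):
  [0, 10, 7, 5, 13, -2, -1]
  [-∞, 0, -9, -5, 3, -14, -16]
  [-∞, 3, 0, -2, 6, -9, -8]
  [-∞, -1, -4, 0, 8, -13, -12]
  [-∞, -9, -12, -14, 0, -21, -20]
  [-1, 9, 6, 4, 12, 0, -2]
  [-11, -1, -4, -6, 2, -13, 0]
D(6):
  [0, 10, 7, 5, 13, -2, -1]
  [-15, 0, -8, -5, 3, -14, -16]
  [-10, 3, 0, -2, 6, -9, -8]
  [-14, -1, -4, 0, 8, -13, -12]
  [-22, -9, -12, -14, 0, -21, -20]
  [-1, 9, 6, 4, 12, 0, -2]
  [-11, -1, -4, -6, 2, -13, 0]
D(7):
  [0, 10, 7, 5, 13, -2, -1]
  [-15, 0, -8, -5, 3, -14, -16]
  [-10, 3, 0, -2, 6, -9, -8]
  [-14, -1, -4, 0, 8, -13, -12]
  [-22, -9, -12, -14, 0, -21, -20]
  [-1, 9, 6, 4, 12, 0, -2]
  [-11, -1, -4, -6, 2, -13, 0]
Answer: W*[5][3] = -12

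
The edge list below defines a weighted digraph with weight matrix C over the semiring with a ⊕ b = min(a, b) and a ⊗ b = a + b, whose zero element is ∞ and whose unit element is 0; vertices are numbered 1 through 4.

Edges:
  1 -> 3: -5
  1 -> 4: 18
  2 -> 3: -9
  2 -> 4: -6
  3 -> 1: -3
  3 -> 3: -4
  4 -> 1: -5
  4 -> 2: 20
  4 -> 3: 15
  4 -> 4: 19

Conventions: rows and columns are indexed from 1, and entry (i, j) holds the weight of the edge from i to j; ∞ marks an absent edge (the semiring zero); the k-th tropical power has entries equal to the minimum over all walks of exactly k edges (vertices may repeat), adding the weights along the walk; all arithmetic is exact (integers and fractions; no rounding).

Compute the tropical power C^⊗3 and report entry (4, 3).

C^⊗2:
  [-8, 38, -9, 37]
  [-12, 14, -13, 13]
  [-7, ∞, -8, 15]
  [12, 39, -10, 13]
C^⊗3:
  [-12, 57, -13, 10]
  [-16, 33, -17, 6]
  [-11, 35, -12, 11]
  [-13, 33, -14, 30]
Key observation: the optimum is the walk 4->1->3->3, with weight (-5) + (-5) + (-4) = -14.
Optimal value attained by: walk 4->1->3->3.
Answer: (C^⊗3)[4][3] = -14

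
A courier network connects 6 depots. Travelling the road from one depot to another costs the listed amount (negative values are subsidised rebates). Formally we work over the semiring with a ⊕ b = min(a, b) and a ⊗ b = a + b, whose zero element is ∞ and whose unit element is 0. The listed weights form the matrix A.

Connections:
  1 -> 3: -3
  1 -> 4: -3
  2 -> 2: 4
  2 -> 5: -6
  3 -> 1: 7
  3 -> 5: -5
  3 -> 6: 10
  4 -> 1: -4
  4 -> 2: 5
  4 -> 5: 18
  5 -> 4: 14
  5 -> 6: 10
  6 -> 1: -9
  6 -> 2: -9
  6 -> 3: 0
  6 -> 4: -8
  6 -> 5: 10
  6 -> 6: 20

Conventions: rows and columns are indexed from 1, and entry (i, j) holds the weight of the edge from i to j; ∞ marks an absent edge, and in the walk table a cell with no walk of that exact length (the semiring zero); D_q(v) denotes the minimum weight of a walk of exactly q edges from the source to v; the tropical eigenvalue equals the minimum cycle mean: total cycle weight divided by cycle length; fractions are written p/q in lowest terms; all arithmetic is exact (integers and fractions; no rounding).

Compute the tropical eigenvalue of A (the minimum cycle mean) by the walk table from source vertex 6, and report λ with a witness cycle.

q=0: [∞, ∞, ∞, ∞, ∞, 0]
q=1: [-9, -9, 0, -8, 10, 20]
q=2: [-12, -5, -12, -12, -15, 10]
q=3: [-16, -7, -15, -15, -17, -5]
q=4: [-19, -14, -19, -19, -20, -7]
q=5: [-23, -16, -22, -22, -24, -10]
q=6: [-26, -19, -26, -26, -27, -14]
Optimal cycle mean attained by: cycle 1->4->1, total (-3) + (-4), length 2.
Answer: λ = -7/2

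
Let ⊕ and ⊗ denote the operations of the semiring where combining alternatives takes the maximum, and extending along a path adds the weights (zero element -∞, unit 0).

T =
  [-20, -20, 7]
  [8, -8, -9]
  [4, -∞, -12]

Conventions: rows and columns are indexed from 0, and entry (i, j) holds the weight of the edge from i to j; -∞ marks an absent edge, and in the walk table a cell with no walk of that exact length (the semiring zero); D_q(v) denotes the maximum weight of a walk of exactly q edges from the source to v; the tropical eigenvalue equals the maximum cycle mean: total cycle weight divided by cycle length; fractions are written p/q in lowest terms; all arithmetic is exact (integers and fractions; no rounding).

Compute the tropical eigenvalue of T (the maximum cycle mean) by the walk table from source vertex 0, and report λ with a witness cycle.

q=0: [0, -∞, -∞]
q=1: [-20, -20, 7]
q=2: [11, -28, -5]
q=3: [-1, -9, 18]
Optimal cycle mean attained by: cycle 0->2->0, total 7 + 4, length 2.
Answer: λ = 11/2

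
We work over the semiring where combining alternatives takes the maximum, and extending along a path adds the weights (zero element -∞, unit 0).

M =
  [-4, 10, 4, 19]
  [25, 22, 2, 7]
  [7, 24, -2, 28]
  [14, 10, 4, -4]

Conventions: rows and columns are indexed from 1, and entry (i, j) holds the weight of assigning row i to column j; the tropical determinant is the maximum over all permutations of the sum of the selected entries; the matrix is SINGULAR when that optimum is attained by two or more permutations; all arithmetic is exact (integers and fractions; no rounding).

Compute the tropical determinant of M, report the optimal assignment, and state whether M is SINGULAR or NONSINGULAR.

σ = (1, 2, 3, 4): (-4) + 22 + (-2) + (-4) = 12
σ = (1, 2, 4, 3): (-4) + 22 + 28 + 4 = 50
σ = (1, 3, 2, 4): (-4) + 2 + 24 + (-4) = 18
σ = (1, 3, 4, 2): (-4) + 2 + 28 + 10 = 36
σ = (1, 4, 2, 3): (-4) + 7 + 24 + 4 = 31
σ = (1, 4, 3, 2): (-4) + 7 + (-2) + 10 = 11
σ = (2, 1, 3, 4): 10 + 25 + (-2) + (-4) = 29
σ = (2, 1, 4, 3): 10 + 25 + 28 + 4 = 67
σ = (2, 3, 1, 4): 10 + 2 + 7 + (-4) = 15
σ = (2, 3, 4, 1): 10 + 2 + 28 + 14 = 54
σ = (2, 4, 1, 3): 10 + 7 + 7 + 4 = 28
σ = (2, 4, 3, 1): 10 + 7 + (-2) + 14 = 29
σ = (3, 1, 2, 4): 4 + 25 + 24 + (-4) = 49
σ = (3, 1, 4, 2): 4 + 25 + 28 + 10 = 67
σ = (3, 2, 1, 4): 4 + 22 + 7 + (-4) = 29
σ = (3, 2, 4, 1): 4 + 22 + 28 + 14 = 68
σ = (3, 4, 1, 2): 4 + 7 + 7 + 10 = 28
σ = (3, 4, 2, 1): 4 + 7 + 24 + 14 = 49
σ = (4, 1, 2, 3): 19 + 25 + 24 + 4 = 72
σ = (4, 1, 3, 2): 19 + 25 + (-2) + 10 = 52
σ = (4, 2, 1, 3): 19 + 22 + 7 + 4 = 52
σ = (4, 2, 3, 1): 19 + 22 + (-2) + 14 = 53
σ = (4, 3, 1, 2): 19 + 2 + 7 + 10 = 38
σ = (4, 3, 2, 1): 19 + 2 + 24 + 14 = 59
Optimal value attained by: σ = (4, 1, 2, 3).
Answer: det⊕(M) = 72; verdict: NONSINGULAR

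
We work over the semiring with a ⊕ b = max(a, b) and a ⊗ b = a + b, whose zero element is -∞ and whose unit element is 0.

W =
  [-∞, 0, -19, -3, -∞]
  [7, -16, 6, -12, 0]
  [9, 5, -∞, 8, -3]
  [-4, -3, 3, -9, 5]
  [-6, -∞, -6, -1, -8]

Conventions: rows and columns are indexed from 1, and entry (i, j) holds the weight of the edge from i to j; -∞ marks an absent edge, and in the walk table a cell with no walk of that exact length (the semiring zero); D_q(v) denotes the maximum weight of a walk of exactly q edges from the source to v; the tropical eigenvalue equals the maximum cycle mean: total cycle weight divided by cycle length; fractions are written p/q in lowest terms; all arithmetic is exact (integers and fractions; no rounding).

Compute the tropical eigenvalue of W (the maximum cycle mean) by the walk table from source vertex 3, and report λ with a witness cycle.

q=0: [-∞, -∞, 0, -∞, -∞]
q=1: [9, 5, -∞, 8, -3]
q=2: [12, 9, 11, 6, 13]
q=3: [20, 16, 15, 19, 11]
q=4: [24, 20, 22, 23, 24]
q=5: [31, 27, 26, 30, 28]
Optimal cycle mean attained by: cycle 2->3->2, total 6 + 5, length 2.
Answer: λ = 11/2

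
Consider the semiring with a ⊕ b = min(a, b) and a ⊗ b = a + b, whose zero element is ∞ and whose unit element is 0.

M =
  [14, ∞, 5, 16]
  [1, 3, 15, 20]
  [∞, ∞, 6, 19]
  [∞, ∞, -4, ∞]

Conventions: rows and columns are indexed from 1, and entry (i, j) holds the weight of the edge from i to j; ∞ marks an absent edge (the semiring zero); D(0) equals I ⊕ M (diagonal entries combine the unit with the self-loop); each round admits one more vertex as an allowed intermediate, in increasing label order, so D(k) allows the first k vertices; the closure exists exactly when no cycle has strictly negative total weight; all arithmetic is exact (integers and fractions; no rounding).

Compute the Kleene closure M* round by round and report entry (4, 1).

D(0):
  [0, ∞, 5, 16]
  [1, 0, 15, 20]
  [∞, ∞, 0, 19]
  [∞, ∞, -4, 0]
D(1):
  [0, ∞, 5, 16]
  [1, 0, 6, 17]
  [∞, ∞, 0, 19]
  [∞, ∞, -4, 0]
D(2):
  [0, ∞, 5, 16]
  [1, 0, 6, 17]
  [∞, ∞, 0, 19]
  [∞, ∞, -4, 0]
D(3):
  [0, ∞, 5, 16]
  [1, 0, 6, 17]
  [∞, ∞, 0, 19]
  [∞, ∞, -4, 0]
D(4):
  [0, ∞, 5, 16]
  [1, 0, 6, 17]
  [∞, ∞, 0, 19]
  [∞, ∞, -4, 0]
Answer: M*[4][1] = ∞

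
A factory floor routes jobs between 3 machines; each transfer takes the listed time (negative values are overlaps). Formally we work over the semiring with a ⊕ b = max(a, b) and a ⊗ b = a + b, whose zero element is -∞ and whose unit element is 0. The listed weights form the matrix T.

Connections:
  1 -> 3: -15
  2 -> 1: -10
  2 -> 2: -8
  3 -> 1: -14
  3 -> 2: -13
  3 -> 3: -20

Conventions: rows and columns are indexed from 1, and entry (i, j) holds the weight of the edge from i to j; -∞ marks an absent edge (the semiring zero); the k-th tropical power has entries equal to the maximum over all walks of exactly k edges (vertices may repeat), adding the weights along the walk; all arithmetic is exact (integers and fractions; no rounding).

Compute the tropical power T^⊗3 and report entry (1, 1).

T^⊗2:
  [-29, -28, -35]
  [-18, -16, -25]
  [-23, -21, -29]
T^⊗3:
  [-38, -36, -44]
  [-26, -24, -33]
  [-31, -29, -38]
Key observation: the optimum is the walk 1->3->2->1, with weight (-15) + (-13) + (-10) = -38.
Optimal value attained by: walk 1->3->2->1.
Answer: (T^⊗3)[1][1] = -38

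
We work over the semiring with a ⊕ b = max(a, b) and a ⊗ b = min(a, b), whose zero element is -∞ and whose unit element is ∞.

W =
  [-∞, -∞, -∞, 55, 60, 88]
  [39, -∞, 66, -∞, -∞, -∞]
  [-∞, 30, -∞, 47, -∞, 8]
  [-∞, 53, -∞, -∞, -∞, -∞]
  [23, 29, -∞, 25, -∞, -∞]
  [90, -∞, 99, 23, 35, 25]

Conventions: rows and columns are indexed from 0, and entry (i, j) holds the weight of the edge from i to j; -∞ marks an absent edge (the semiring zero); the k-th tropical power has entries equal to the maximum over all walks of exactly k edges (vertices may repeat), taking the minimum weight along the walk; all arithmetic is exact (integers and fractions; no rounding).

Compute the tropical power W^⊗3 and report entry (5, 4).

W^⊗2:
  [88, 53, 88, 25, 35, 25]
  [-∞, 30, -∞, 47, 39, 39]
  [30, 47, 30, 8, 8, 8]
  [39, -∞, 53, -∞, -∞, -∞]
  [29, 25, 29, 23, 23, 23]
  [25, 30, 25, 55, 60, 88]
W^⊗3:
  [39, 30, 53, 55, 60, 88]
  [39, 47, 39, 25, 35, 25]
  [39, 30, 47, 30, 30, 30]
  [-∞, 30, -∞, 47, 39, 39]
  [25, 29, 25, 29, 29, 29]
  [88, 53, 88, 25, 35, 25]
Key observation: the optimum is the walk 5->0->5->4, with weight 90 min 88 min 35 = 35.
Optimal value attained by: walk 5->0->5->4.
Answer: (W^⊗3)[5][4] = 35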